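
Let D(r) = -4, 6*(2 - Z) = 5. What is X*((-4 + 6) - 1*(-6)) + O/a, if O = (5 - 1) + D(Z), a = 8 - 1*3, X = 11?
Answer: 88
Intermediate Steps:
a = 5 (a = 8 - 3 = 5)
Z = 7/6 (Z = 2 - ⅙*5 = 2 - ⅚ = 7/6 ≈ 1.1667)
O = 0 (O = (5 - 1) - 4 = 4 - 4 = 0)
X*((-4 + 6) - 1*(-6)) + O/a = 11*((-4 + 6) - 1*(-6)) + 0/5 = 11*(2 + 6) + 0*(⅕) = 11*8 + 0 = 88 + 0 = 88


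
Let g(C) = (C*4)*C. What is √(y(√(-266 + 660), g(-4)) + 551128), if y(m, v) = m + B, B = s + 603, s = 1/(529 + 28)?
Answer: √(171173991576 + 310249*√394)/557 ≈ 742.80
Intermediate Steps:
s = 1/557 ≈ 0.0017953
g(C) = 4*C² (g(C) = (4*C)*C = 4*C²)
B = 335872/557 (B = 1/557 + 603 = 335872/557 ≈ 603.00)
y(m, v) = 335872/557 + m (y(m, v) = m + 335872/557 = 335872/557 + m)
√(y(√(-266 + 660), g(-4)) + 551128) = √((335872/557 + √(-266 + 660)) + 551128) = √((335872/557 + √394) + 551128) = √(307314168/557 + √394)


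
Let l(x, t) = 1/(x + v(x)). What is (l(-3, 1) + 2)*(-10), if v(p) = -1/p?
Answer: -65/4 ≈ -16.250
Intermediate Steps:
l(x, t) = 1/(x - 1/x)
(l(-3, 1) + 2)*(-10) = (-3/(-1 + (-3)²) + 2)*(-10) = (-3/(-1 + 9) + 2)*(-10) = (-3/8 + 2)*(-10) = (13/8)*(-10) = -65/4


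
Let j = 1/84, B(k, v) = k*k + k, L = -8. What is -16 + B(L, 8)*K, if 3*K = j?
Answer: -142/9 ≈ -15.778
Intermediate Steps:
B(k, v) = k + k**2 (B(k, v) = k**2 + k = k + k**2)
j = 1/84 ≈ 0.011905
K = 1/252 (K = (1/3)*(1/84) = 1/252 ≈ 0.0039683)
-16 + B(L, 8)*K = -16 - 8*(1 - 8)*(1/252) = -16 - 8*(-7)*(1/252) = -16 + 56*(1/252) = -16 + 2/9 = -142/9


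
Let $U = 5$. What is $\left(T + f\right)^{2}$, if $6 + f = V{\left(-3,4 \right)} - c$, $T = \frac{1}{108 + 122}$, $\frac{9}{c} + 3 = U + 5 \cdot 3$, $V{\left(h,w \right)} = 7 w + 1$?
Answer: $\frac{7722367129}{15288100} \approx 505.12$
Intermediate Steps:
$V{\left(h,w \right)} = 1 + 7 w$
$c = \frac{9}{17}$ ($c = \frac{9}{-3 + \left(5 + 5 \cdot 3\right)} = \frac{9}{-3 + \left(5 + 15\right)} = \frac{9}{-3 + 20} = \frac{9}{17} \approx 0.52941$)
$T = \frac{1}{230} \approx 0.0043478$
$f = \frac{382}{17}$ ($f = -6 + \left(\left(1 + 7 \cdot 4\right) - \frac{9}{17}\right) = -6 + \left(\left(1 + 28\right) - \frac{9}{17}\right) = -6 + \left(29 - \frac{9}{17}\right) = -6 + \frac{484}{17} = \frac{382}{17} \approx 22.471$)
$\left(T + f\right)^{2} = \left(\frac{1}{230} + \frac{382}{17}\right)^{2} = \left(\frac{87877}{3910}\right)^{2} = \frac{7722367129}{15288100}$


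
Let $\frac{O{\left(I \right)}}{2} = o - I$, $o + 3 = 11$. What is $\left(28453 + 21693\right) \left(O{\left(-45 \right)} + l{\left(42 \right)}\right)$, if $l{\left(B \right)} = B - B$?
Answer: $5315476$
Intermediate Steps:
$o = 8$ ($o = -3 + 11 = 8$)
$l{\left(B \right)} = 0$
$O{\left(I \right)} = 16 - 2 I$ ($O{\left(I \right)} = 2 \left(8 - I\right) = 16 - 2 I$)
$\left(28453 + 21693\right) \left(O{\left(-45 \right)} + l{\left(42 \right)}\right) = \left(28453 + 21693\right) \left(\left(16 - -90\right) + 0\right) = 50146 \left(\left(16 + 90\right) + 0\right) = 50146 \left(106 + 0\right) = 50146 \cdot 106 = 5315476$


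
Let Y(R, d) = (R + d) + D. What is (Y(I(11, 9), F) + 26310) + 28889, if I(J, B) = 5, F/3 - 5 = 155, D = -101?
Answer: 55583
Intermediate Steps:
F = 480 (F = 15 + 3*155 = 15 + 465 = 480)
Y(R, d) = -101 + R + d (Y(R, d) = (R + d) - 101 = -101 + R + d)
(Y(I(11, 9), F) + 26310) + 28889 = ((-101 + 5 + 480) + 26310) + 28889 = (384 + 26310) + 28889 = 26694 + 28889 = 55583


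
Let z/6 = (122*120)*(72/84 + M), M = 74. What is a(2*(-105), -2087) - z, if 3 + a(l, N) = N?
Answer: -46042790/7 ≈ -6.5775e+6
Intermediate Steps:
a(l, N) = -3 + N
z = 46028160/7 (z = 6*((122*120)*(72/84 + 74)) = 6*(14640*(72*(1/84) + 74)) = 6*(14640*(6/7 + 74)) = 6*(14640*(524/7)) = 6*(7671360/7) = 46028160/7 ≈ 6.5754e+6)
a(2*(-105), -2087) - z = (-3 - 2087) - 1*46028160/7 = -2090 - 46028160/7 = -46042790/7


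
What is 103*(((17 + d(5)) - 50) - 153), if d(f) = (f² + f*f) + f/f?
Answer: -13905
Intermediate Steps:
d(f) = 1 + 2*f² (d(f) = (f² + f²) + 1 = 2*f² + 1 = 1 + 2*f²)
103*(((17 + d(5)) - 50) - 153) = 103*(((17 + (1 + 2*5²)) - 50) - 153) = 103*(((17 + (1 + 2*25)) - 50) - 153) = 103*(((17 + (1 + 50)) - 50) - 153) = 103*(((17 + 51) - 50) - 153) = 103*((68 - 50) - 153) = 103*(18 - 153) = 103*(-135) = -13905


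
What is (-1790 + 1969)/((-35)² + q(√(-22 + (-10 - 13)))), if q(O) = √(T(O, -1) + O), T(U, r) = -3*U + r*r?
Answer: 179/(1225 + √(1 - 6*I*√5)) ≈ 0.1458 + 0.00029635*I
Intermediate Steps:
T(U, r) = r² - 3*U (T(U, r) = -3*U + r² = r² - 3*U)
q(O) = √(1 - 2*O) (q(O) = √(((-1)² - 3*O) + O) = √((1 - 3*O) + O) = √(1 - 2*O))
(-1790 + 1969)/((-35)² + q(√(-22 + (-10 - 13)))) = (-1790 + 1969)/((-35)² + √(1 - 2*√(-22 + (-10 - 13)))) = 179/(1225 + √(1 - 2*√(-22 - 23))) = 179/(1225 + √(1 - 6*I*√5))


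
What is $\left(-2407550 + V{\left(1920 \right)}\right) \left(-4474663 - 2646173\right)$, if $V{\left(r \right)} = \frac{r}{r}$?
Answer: $17143761590964$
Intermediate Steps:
$V{\left(r \right)} = 1$
$\left(-2407550 + V{\left(1920 \right)}\right) \left(-4474663 - 2646173\right) = \left(-2407550 + 1\right) \left(-4474663 - 2646173\right) = \left(-2407549\right) \left(-7120836\right) = 17143761590964$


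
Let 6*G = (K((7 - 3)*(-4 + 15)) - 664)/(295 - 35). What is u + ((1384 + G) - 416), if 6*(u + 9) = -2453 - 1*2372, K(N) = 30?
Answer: 40151/260 ≈ 154.43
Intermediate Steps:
u = -4879/6 (u = -9 + (-2453 - 1*2372)/6 = -9 + (-2453 - 2372)/6 = -9 + (⅙)*(-4825) = -9 - 4825/6 = -4879/6 ≈ -813.17)
G = -317/780 (G = ((30 - 664)/(295 - 35))/6 = (-634/260)/6 = (-634*1/260)/6 = (⅙)*(-317/130) = -317/780 ≈ -0.40641)
u + ((1384 + G) - 416) = -4879/6 + ((1384 - 317/780) - 416) = -4879/6 + (1079203/780 - 416) = -4879/6 + 754723/780 = 40151/260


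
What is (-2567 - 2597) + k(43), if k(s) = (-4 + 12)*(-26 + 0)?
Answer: -5372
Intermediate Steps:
k(s) = -208 (k(s) = 8*(-26) = -208)
(-2567 - 2597) + k(43) = (-2567 - 2597) - 208 = -5164 - 208 = -5372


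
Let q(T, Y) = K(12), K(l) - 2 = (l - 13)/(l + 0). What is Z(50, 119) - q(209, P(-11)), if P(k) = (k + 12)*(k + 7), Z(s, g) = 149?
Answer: 1765/12 ≈ 147.08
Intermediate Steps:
K(l) = 2 + (-13 + l)/l (K(l) = 2 + (l - 13)/(l + 0) = 2 + (-13 + l)/l)
P(k) = (7 + k)*(12 + k) (P(k) = (12 + k)*(7 + k) = (7 + k)*(12 + k))
q(T, Y) = 23/12 (q(T, Y) = 3 - 13/12 = 23/12)
Z(50, 119) - q(209, P(-11)) = 149 - 1*23/12 = 149 - 23/12 = 1765/12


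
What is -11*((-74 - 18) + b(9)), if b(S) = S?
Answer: 913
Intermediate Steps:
-11*((-74 - 18) + b(9)) = -11*((-74 - 18) + 9) = -11*(-92 + 9) = -11*(-83) = 913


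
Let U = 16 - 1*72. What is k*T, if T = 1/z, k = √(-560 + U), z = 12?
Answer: I*√154/6 ≈ 2.0683*I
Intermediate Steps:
U = -56 (U = 16 - 72 = -56)
k = 2*I*√154 (k = √(-560 - 56) = √(-616) = 2*I*√154 ≈ 24.819*I)
T = 1/12 ≈ 0.083333
k*T = (2*I*√154)*(1/12) = I*√154/6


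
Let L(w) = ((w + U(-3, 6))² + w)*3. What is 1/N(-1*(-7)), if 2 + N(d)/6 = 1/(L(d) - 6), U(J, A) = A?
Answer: -87/1043 ≈ -0.083413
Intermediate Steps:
L(w) = 3*w + 3*(6 + w)² (L(w) = ((w + 6)² + w)*3 = ((6 + w)² + w)*3 = (w + (6 + w)²)*3 = 3*w + 3*(6 + w)²)
N(d) = -12 + 6/(-6 + 3*d + 3*(6 + d)²) (N(d) = -12 + 6/((3*d + 3*(6 + d)²) - 6) = -12 + 6/(-6 + 3*d + 3*(6 + d)²))
1/N(-1*(-7)) = 1/(2*(13 - (-6)*(-7) - 6*(6 - 1*(-7))²)/(-2 - 1*(-7) + (6 - 1*(-7))²)) = 1/(2*(13 - 6*7 - 6*(6 + 7)²)/(-2 + 7 + (6 + 7)²)) = 1/(2*(13 - 42 - 6*13²)/(-2 + 7 + 13²)) = 1/(2*(13 - 42 - 6*169)/(-2 + 7 + 169)) = 1/(2*(13 - 42 - 1014)/174) = 1/(2*(1/174)*(-1043)) = 1/(-1043/87) = -87/1043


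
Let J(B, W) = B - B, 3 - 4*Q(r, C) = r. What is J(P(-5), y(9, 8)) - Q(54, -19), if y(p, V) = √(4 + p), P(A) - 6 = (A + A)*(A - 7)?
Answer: 51/4 ≈ 12.750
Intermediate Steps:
P(A) = 6 + 2*A*(-7 + A) (P(A) = 6 + (A + A)*(A - 7) = 6 + (2*A)*(-7 + A) = 6 + 2*A*(-7 + A))
Q(r, C) = ¾ - r/4
J(B, W) = 0
J(P(-5), y(9, 8)) - Q(54, -19) = 0 - (¾ - ¼*54) = 0 - (¾ - 27/2) = 0 - 1*(-51/4) = 0 + 51/4 = 51/4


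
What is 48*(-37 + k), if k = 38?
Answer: 48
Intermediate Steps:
48*(-37 + k) = 48*(-37 + 38) = 48*1 = 48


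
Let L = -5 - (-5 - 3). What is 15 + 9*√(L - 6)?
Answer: 15 + 9*I*√3 ≈ 15.0 + 15.588*I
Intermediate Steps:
L = 3 (L = -5 - 1*(-8) = -5 + 8 = 3)
15 + 9*√(L - 6) = 15 + 9*√(3 - 6) = 15 + 9*√(-3) = 15 + 9*(I*√3) = 15 + 9*I*√3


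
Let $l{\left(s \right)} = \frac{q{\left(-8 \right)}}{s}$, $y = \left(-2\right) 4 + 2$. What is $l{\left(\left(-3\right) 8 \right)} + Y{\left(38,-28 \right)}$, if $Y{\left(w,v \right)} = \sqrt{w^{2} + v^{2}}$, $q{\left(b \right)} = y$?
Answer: $\frac{1}{4} + 2 \sqrt{557} \approx 47.452$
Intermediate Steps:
$y = -6$ ($y = -8 + 2 = -6$)
$q{\left(b \right)} = -6$
$l{\left(s \right)} = - \frac{6}{s}$
$Y{\left(w,v \right)} = \sqrt{v^{2} + w^{2}}$
$l{\left(\left(-3\right) 8 \right)} + Y{\left(38,-28 \right)} = - \frac{6}{\left(-3\right) 8} + \sqrt{\left(-28\right)^{2} + 38^{2}} = - \frac{6}{-24} + \sqrt{784 + 1444} = \left(-6\right) \left(- \frac{1}{24}\right) + \sqrt{2228} = \frac{1}{4} + 2 \sqrt{557}$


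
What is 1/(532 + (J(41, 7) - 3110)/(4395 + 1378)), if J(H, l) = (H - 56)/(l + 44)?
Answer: 98141/52158137 ≈ 0.0018816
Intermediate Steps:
J(H, l) = (-56 + H)/(44 + l)
1/(532 + (J(41, 7) - 3110)/(4395 + 1378)) = 1/(532 + ((-56 + 41)/(44 + 7) - 3110)/(4395 + 1378)) = 1/(532 + (-15/51 - 3110)/5773) = 1/(532 + ((1/51)*(-15) - 3110)*(1/5773)) = 1/(532 + (-5/17 - 3110)*(1/5773)) = 1/(532 - 52875/17*1/5773) = 1/(532 - 52875/98141) = 1/(52158137/98141) = 98141/52158137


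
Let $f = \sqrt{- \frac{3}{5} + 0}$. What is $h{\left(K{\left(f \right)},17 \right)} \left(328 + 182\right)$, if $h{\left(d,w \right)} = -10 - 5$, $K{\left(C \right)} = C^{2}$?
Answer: $-7650$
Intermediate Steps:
$f = \frac{i \sqrt{15}}{5}$ ($f = \sqrt{\left(-3\right) \frac{1}{5} + 0} = \sqrt{- \frac{3}{5} + 0} = \sqrt{- \frac{3}{5}} = \frac{i \sqrt{15}}{5} \approx 0.7746 i$)
$h{\left(d,w \right)} = -15$ ($h{\left(d,w \right)} = -10 - 5 = -15$)
$h{\left(K{\left(f \right)},17 \right)} \left(328 + 182\right) = - 15 \left(328 + 182\right) = \left(-15\right) 510 = -7650$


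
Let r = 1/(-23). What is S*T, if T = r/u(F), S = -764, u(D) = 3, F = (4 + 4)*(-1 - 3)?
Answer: 764/69 ≈ 11.072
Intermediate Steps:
F = -32 (F = 8*(-4) = -32)
r = -1/23 ≈ -0.043478
T = -1/69 (T = -1/23/3 = -1/23*⅓ = -1/69 ≈ -0.014493)
S*T = -764*(-1/69) = 764/69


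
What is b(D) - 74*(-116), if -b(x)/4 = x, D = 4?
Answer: 8568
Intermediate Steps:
b(x) = -4*x
b(D) - 74*(-116) = -4*4 - 74*(-116) = -16 + 8584 = 8568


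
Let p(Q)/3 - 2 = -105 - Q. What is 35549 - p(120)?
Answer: 36218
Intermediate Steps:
p(Q) = -309 - 3*Q (p(Q) = 6 + 3*(-105 - Q) = 6 + (-315 - 3*Q) = -309 - 3*Q)
35549 - p(120) = 35549 - (-309 - 3*120) = 35549 - (-309 - 360) = 35549 - 1*(-669) = 35549 + 669 = 36218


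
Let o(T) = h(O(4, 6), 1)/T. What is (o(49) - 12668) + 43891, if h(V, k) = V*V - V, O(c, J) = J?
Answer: 1529957/49 ≈ 31224.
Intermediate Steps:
h(V, k) = V² - V
o(T) = 30/T (o(T) = (6*(-1 + 6))/T = (6*5)/T = 30/T)
(o(49) - 12668) + 43891 = (30/49 - 12668) + 43891 = -620702/49 + 43891 = 1529957/49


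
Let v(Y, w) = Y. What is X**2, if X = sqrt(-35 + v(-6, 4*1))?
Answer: -41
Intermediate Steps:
X = I*sqrt(41) (X = sqrt(-35 - 6) = sqrt(-41) = I*sqrt(41) ≈ 6.4031*I)
X**2 = (I*sqrt(41))**2 = -41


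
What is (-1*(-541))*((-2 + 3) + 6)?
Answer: 3787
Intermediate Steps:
(-1*(-541))*((-2 + 3) + 6) = 541*(1 + 6) = 541*7 = 3787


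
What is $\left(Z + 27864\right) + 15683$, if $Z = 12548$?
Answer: $56095$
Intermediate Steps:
$\left(Z + 27864\right) + 15683 = \left(12548 + 27864\right) + 15683 = 40412 + 15683 = 56095$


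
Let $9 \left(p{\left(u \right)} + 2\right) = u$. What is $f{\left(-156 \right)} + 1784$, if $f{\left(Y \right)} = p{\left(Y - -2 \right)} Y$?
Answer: $\frac{14296}{3} \approx 4765.3$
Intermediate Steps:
$p{\left(u \right)} = -2 + \frac{u}{9}$
$f{\left(Y \right)} = Y \left(- \frac{16}{9} + \frac{Y}{9}\right)$ ($f{\left(Y \right)} = \left(-2 + \frac{Y - -2}{9}\right) Y = \left(-2 + \frac{Y + 2}{9}\right) Y = \left(-2 + \frac{2 + Y}{9}\right) Y = \left(-2 + \left(\frac{2}{9} + \frac{Y}{9}\right)\right) Y = \left(- \frac{16}{9} + \frac{Y}{9}\right) Y = Y \left(- \frac{16}{9} + \frac{Y}{9}\right)$)
$f{\left(-156 \right)} + 1784 = \frac{1}{9} \left(-156\right) \left(-16 - 156\right) + 1784 = \frac{1}{9} \left(-156\right) \left(-172\right) + 1784 = \frac{8944}{3} + 1784 = \frac{14296}{3}$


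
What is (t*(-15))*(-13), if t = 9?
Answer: 1755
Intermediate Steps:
(t*(-15))*(-13) = (9*(-15))*(-13) = -135*(-13) = 1755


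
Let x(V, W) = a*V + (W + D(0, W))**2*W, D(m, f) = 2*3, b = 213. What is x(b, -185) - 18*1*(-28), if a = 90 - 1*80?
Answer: -5924951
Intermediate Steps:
D(m, f) = 6
a = 10 (a = 90 - 80 = 10)
x(V, W) = 10*V + W*(6 + W)**2 (x(V, W) = 10*V + (W + 6)**2*W = 10*V + (6 + W)**2*W = 10*V + W*(6 + W)**2)
x(b, -185) - 18*1*(-28) = (10*213 - 185*(6 - 185)**2) - 18*1*(-28) = (2130 - 185*(-179)**2) - 18*(-28) = (2130 - 185*32041) - 1*(-504) = (2130 - 5927585) + 504 = -5925455 + 504 = -5924951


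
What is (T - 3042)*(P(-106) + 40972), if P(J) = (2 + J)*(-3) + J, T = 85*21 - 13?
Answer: -52296060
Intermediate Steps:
T = 1772 (T = 1785 - 13 = 1772)
P(J) = -6 - 2*J (P(J) = (-6 - 3*J) + J = -6 - 2*J)
(T - 3042)*(P(-106) + 40972) = (1772 - 3042)*((-6 - 2*(-106)) + 40972) = -1270*((-6 + 212) + 40972) = -1270*(206 + 40972) = -1270*41178 = -52296060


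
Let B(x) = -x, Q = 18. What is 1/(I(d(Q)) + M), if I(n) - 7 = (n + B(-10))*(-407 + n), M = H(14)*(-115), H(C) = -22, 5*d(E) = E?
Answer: -25/73731 ≈ -0.00033907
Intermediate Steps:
d(E) = E/5
M = 2530 (M = -22*(-115) = 2530)
I(n) = 7 + (-407 + n)*(10 + n) (I(n) = 7 + (n - 1*(-10))*(-407 + n) = 7 + (n + 10)*(-407 + n) = 7 + (10 + n)*(-407 + n) = 7 + (-407 + n)*(10 + n))
1/(I(d(Q)) + M) = 1/((-4063 + ((⅕)*18)² - 397*18/5) + 2530) = 1/((-4063 + (18/5)² - 397*18/5) + 2530) = 1/((-4063 + 324/25 - 7146/5) + 2530) = 1/(-136981/25 + 2530) = 1/(-73731/25) = -25/73731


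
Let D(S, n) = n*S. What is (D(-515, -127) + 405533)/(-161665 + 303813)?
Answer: 235469/71074 ≈ 3.3130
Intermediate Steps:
D(S, n) = S*n
(D(-515, -127) + 405533)/(-161665 + 303813) = (-515*(-127) + 405533)/(-161665 + 303813) = (65405 + 405533)/142148 = 470938*(1/142148) = 235469/71074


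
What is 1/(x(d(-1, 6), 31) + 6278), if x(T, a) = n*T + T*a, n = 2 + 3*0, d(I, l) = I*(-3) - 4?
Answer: 1/6245 ≈ 0.00016013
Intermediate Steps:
d(I, l) = -4 - 3*I (d(I, l) = -3*I - 4 = -4 - 3*I)
n = 2 (n = 2 + 0 = 2)
x(T, a) = 2*T + T*a
1/(x(d(-1, 6), 31) + 6278) = 1/((-4 - 3*(-1))*(2 + 31) + 6278) = 1/((-4 + 3)*33 + 6278) = 1/(-1*33 + 6278) = 1/(-33 + 6278) = 1/6245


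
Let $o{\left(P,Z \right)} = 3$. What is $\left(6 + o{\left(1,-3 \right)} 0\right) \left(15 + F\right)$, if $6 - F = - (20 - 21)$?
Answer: $120$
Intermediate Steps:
$F = 5$ ($F = 6 - - (20 - 21) = 6 - \left(-1\right) \left(-1\right) = 6 - 1 = 5$)
$\left(6 + o{\left(1,-3 \right)} 0\right) \left(15 + F\right) = \left(6 + 3 \cdot 0\right) \left(15 + 5\right) = \left(6 + 0\right) 20 = 6 \cdot 20 = 120$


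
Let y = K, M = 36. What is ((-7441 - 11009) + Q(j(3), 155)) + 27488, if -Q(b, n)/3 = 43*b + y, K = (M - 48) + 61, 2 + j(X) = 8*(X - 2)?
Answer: 8117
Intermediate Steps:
j(X) = -18 + 8*X (j(X) = -2 + 8*(X - 2) = -2 + 8*(-2 + X) = -2 + (-16 + 8*X) = -18 + 8*X)
K = 49 (K = (36 - 48) + 61 = -12 + 61 = 49)
y = 49
Q(b, n) = -147 - 129*b (Q(b, n) = -3*(43*b + 49) = -3*(49 + 43*b) = -147 - 129*b)
((-7441 - 11009) + Q(j(3), 155)) + 27488 = ((-7441 - 11009) + (-147 - 129*(-18 + 8*3))) + 27488 = (-18450 + (-147 - 129*(-18 + 24))) + 27488 = (-18450 + (-147 - 129*6)) + 27488 = (-18450 + (-147 - 774)) + 27488 = (-18450 - 921) + 27488 = -19371 + 27488 = 8117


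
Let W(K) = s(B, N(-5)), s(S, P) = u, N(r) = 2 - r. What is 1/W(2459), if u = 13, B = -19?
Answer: 1/13 ≈ 0.076923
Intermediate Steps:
s(S, P) = 13
W(K) = 13
1/W(2459) = 1/13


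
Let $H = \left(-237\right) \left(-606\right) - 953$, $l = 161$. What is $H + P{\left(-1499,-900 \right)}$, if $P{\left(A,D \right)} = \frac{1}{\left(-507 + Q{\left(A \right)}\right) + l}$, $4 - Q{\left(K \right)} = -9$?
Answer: $\frac{47508776}{333} \approx 1.4267 \cdot 10^{5}$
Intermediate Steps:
$Q{\left(K \right)} = 13$ ($Q{\left(K \right)} = 4 - -9 = 4 + 9 = 13$)
$P{\left(A,D \right)} = - \frac{1}{333}$ ($P{\left(A,D \right)} = \frac{1}{\left(-507 + 13\right) + 161} = \frac{1}{-494 + 161} = \frac{1}{-333} = - \frac{1}{333}$)
$H = 142669$ ($H = 143622 - 953 = 142669$)
$H + P{\left(-1499,-900 \right)} = 142669 - \frac{1}{333} = \frac{47508776}{333}$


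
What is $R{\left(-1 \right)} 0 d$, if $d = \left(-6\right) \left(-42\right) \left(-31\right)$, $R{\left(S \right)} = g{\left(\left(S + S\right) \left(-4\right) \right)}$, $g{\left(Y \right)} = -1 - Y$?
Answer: $0$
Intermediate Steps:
$R{\left(S \right)} = -1 + 8 S$ ($R{\left(S \right)} = -1 - \left(S + S\right) \left(-4\right) = -1 - 2 S \left(-4\right) = -1 - - 8 S = -1 + 8 S$)
$d = -7812$ ($d = 252 \left(-31\right) = -7812$)
$R{\left(-1 \right)} 0 d = \left(-1 + 8 \left(-1\right)\right) 0 \left(-7812\right) = \left(-1 - 8\right) 0 \left(-7812\right) = \left(-9\right) 0 \left(-7812\right) = 0 \left(-7812\right) = 0$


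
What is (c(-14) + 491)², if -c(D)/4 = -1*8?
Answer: 273529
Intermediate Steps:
c(D) = 32 (c(D) = -(-4)*8 = -4*(-8) = 32)
(c(-14) + 491)² = (32 + 491)² = 523² = 273529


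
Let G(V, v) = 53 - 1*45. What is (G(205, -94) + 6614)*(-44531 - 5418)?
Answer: -330762278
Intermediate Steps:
G(V, v) = 8 (G(V, v) = 53 - 45 = 8)
(G(205, -94) + 6614)*(-44531 - 5418) = (8 + 6614)*(-44531 - 5418) = 6622*(-49949) = -330762278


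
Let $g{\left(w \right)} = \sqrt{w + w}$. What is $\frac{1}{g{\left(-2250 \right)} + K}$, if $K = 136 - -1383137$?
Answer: $\frac{153697}{212604910781} - \frac{10 i \sqrt{5}}{637814732343} \approx 7.2292 \cdot 10^{-7} - 3.5058 \cdot 10^{-11} i$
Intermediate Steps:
$g{\left(w \right)} = \sqrt{2} \sqrt{w}$ ($g{\left(w \right)} = \sqrt{2 w} = \sqrt{2} \sqrt{w}$)
$K = 1383273$ ($K = 136 + 1383137 = 1383273$)
$\frac{1}{g{\left(-2250 \right)} + K} = \frac{1}{\sqrt{2} \sqrt{-2250} + 1383273} = \frac{1}{\sqrt{2} \cdot 15 i \sqrt{10} + 1383273} = \frac{1}{30 i \sqrt{5} + 1383273} = \frac{1}{1383273 + 30 i \sqrt{5}}$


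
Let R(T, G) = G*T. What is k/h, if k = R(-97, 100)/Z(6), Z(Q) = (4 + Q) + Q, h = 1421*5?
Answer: -485/5684 ≈ -0.085327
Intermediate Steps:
h = 7105
Z(Q) = 4 + 2*Q
k = -2425/4 (k = (100*(-97))/(4 + 2*6) = -9700/(4 + 12) = -9700/16 = -9700*1/16 = -2425/4 ≈ -606.25)
k/h = -2425/4/7105 = -2425/4*1/7105 = -485/5684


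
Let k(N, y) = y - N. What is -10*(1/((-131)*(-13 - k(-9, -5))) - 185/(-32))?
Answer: -2060135/35632 ≈ -57.817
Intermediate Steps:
-10*(1/((-131)*(-13 - k(-9, -5))) - 185/(-32)) = -10*(1/((-131)*(-13 - (-5 - 1*(-9)))) - 185/(-32)) = -10*(-1/(131*(-13 - (-5 + 9))) - 185*(-1/32)) = -10*(-1/(131*(-13 - 1*4)) + 185/32) = -10*(-1/(131*(-13 - 4)) + 185/32) = -10*(-1/131/(-17) + 185/32) = -10*(-1/131*(-1/17) + 185/32) = -10*(1/2227 + 185/32) = -10*412027/71264 = -2060135/35632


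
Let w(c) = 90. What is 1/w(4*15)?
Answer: 1/90 ≈ 0.011111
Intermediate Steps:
1/w(4*15) = 1/90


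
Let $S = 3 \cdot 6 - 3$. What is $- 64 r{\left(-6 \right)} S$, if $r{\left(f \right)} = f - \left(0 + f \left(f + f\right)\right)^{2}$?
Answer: $4982400$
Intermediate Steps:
$S = 15$ ($S = 18 - 3 = 15$)
$r{\left(f \right)} = f - 4 f^{4}$ ($r{\left(f \right)} = f - \left(0 + f 2 f\right)^{2} = f - \left(0 + 2 f^{2}\right)^{2} = f - \left(2 f^{2}\right)^{2} = f - 4 f^{4}$)
$- 64 r{\left(-6 \right)} S = - 64 \left(-6 - 4 \left(-6\right)^{4}\right) 15 = - 64 \left(-6 - 5184\right) 15 = \left(-64\right) \left(-5190\right) 15 = 332160 \cdot 15 = 4982400$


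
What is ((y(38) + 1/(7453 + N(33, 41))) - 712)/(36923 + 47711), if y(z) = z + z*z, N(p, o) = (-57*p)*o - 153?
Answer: 53762169/5909230514 ≈ 0.0090980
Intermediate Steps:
N(p, o) = -153 - 57*o*p (N(p, o) = -57*o*p - 153 = -153 - 57*o*p)
y(z) = z + z²
((y(38) + 1/(7453 + N(33, 41))) - 712)/(36923 + 47711) = ((38*(1 + 38) + 1/(7453 + (-153 - 57*41*33))) - 712)/(36923 + 47711) = ((38*39 + 1/(7453 + (-153 - 77121))) - 712)/84634 = ((1482 + 1/(7453 - 77274)) - 712)*(1/84634) = ((1482 + 1/(-69821)) - 712)*(1/84634) = ((1482 - 1/69821) - 712)*(1/84634) = (103474721/69821 - 712)*(1/84634) = (53762169/69821)*(1/84634) = 53762169/5909230514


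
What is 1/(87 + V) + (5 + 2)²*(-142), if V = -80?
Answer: -48705/7 ≈ -6957.9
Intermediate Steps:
1/(87 + V) + (5 + 2)²*(-142) = 1/(87 - 80) + (5 + 2)²*(-142) = 1/7 + 7²*(-142) = ⅐ + 49*(-142) = ⅐ - 6958 = -48705/7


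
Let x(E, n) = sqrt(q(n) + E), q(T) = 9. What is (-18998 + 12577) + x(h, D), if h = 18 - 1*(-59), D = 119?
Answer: -6421 + sqrt(86) ≈ -6411.7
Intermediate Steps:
h = 77 (h = 18 + 59 = 77)
x(E, n) = sqrt(9 + E)
(-18998 + 12577) + x(h, D) = (-18998 + 12577) + sqrt(9 + 77) = -6421 + sqrt(86)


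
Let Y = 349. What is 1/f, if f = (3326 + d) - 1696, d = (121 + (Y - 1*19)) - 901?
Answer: 1/1180 ≈ 0.00084746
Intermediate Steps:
d = -450 (d = (121 + (349 - 1*19)) - 901 = (121 + (349 - 19)) - 901 = (121 + 330) - 901 = 451 - 901 = -450)
f = 1180 (f = (3326 - 450) - 1696 = 2876 - 1696 = 1180)
1/f = 1/1180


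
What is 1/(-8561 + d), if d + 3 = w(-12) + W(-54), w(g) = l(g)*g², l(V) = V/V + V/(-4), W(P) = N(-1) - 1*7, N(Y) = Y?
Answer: -1/7996 ≈ -0.00012506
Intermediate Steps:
W(P) = -8 (W(P) = -1 - 1*7 = -1 - 7 = -8)
l(V) = 1 - V/4 (l(V) = 1 + V*(-¼) = 1 - V/4)
w(g) = g²*(1 - g/4) (w(g) = (1 - g/4)*g² = g²*(1 - g/4))
d = 565 (d = -3 + ((¼)*(-12)²*(4 - 1*(-12)) - 8) = -3 + ((¼)*144*(4 + 12) - 8) = -3 + ((¼)*144*16 - 8) = -3 + (576 - 8) = -3 + 568 = 565)
1/(-8561 + d) = 1/(-8561 + 565) = 1/(-7996) = -1/7996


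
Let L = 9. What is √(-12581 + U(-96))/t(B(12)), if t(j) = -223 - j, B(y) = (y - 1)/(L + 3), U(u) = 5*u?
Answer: -12*I*√13061/2687 ≈ -0.51039*I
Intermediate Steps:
B(y) = -1/12 + y/12 (B(y) = (y - 1)/(9 + 3) = (-1 + y)/12 = (-1 + y)*(1/12) = -1/12 + y/12)
√(-12581 + U(-96))/t(B(12)) = √(-12581 + 5*(-96))/(-223 - (-1/12 + (1/12)*12)) = √(-12581 - 480)/(-223 - (-1/12 + 1)) = √(-13061)/(-223 - 1*11/12) = (I*√13061)/(-223 - 11/12) = (I*√13061)/(-2687/12) = (I*√13061)*(-12/2687) = -12*I*√13061/2687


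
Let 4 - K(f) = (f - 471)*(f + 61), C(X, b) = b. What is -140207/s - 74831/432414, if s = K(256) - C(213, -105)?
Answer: -32867866541/14759154648 ≈ -2.2269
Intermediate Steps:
K(f) = 4 - (-471 + f)*(61 + f) (K(f) = 4 - (f - 471)*(f + 61) = 4 - (-471 + f)*(61 + f))
s = 68264 (s = (28735 - 1*256² + 410*256) - 1*(-105) = (28735 - 1*65536 + 104960) + 105 = (28735 - 65536 + 104960) + 105 = 68159 + 105 = 68264)
-140207/s - 74831/432414 = -140207/68264 - 74831/432414 = -32867866541/14759154648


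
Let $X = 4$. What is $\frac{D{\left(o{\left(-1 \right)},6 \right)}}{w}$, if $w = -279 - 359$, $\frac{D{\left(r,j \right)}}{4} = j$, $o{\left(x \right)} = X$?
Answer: $- \frac{12}{319} \approx -0.037618$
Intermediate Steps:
$o{\left(x \right)} = 4$
$D{\left(r,j \right)} = 4 j$
$w = -638$
$\frac{D{\left(o{\left(-1 \right)},6 \right)}}{w} = \frac{4 \cdot 6}{-638} = 24 \left(- \frac{1}{638}\right) = - \frac{12}{319}$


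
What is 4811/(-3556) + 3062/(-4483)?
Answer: -32456185/15941548 ≈ -2.0359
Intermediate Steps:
4811/(-3556) + 3062/(-4483) = 4811*(-1/3556) + 3062*(-1/4483) = -4811/3556 - 3062/4483 = -32456185/15941548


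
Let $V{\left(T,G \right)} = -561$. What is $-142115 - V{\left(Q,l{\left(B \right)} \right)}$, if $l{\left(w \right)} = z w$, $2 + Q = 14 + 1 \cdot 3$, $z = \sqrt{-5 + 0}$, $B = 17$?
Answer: $-141554$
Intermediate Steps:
$z = i \sqrt{5}$ ($z = \sqrt{-5} = i \sqrt{5} \approx 2.2361 i$)
$Q = 15$ ($Q = -2 + \left(14 + 1 \cdot 3\right) = -2 + \left(14 + 3\right) = -2 + 17 = 15$)
$l{\left(w \right)} = i w \sqrt{5}$ ($l{\left(w \right)} = i \sqrt{5} w = i w \sqrt{5}$)
$-142115 - V{\left(Q,l{\left(B \right)} \right)} = -142115 - -561 = -142115 + 561 = -141554$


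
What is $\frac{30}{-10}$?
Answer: $-3$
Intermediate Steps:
$\frac{30}{-10} = 30 \left(- \frac{1}{10}\right) = -3$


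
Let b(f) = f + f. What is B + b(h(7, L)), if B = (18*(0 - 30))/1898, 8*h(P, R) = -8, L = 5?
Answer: -2168/949 ≈ -2.2845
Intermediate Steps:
h(P, R) = -1 (h(P, R) = (⅛)*(-8) = -1)
b(f) = 2*f
B = -270/949 (B = (18*(-30))*(1/1898) = -540*1/1898 = -270/949 ≈ -0.28451)
B + b(h(7, L)) = -270/949 + 2*(-1) = -270/949 - 2 = -2168/949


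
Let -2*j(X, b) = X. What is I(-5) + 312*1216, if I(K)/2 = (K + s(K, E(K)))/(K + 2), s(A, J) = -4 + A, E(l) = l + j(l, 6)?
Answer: 1138204/3 ≈ 3.7940e+5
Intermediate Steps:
j(X, b) = -X/2
E(l) = l/2 (E(l) = l - l/2 = l/2)
I(K) = 2*(-4 + 2*K)/(2 + K) (I(K) = 2*((K + (-4 + K))/(K + 2)) = 2*((-4 + 2*K)/(2 + K)) = 2*(-4 + 2*K)/(2 + K))
I(-5) + 312*1216 = 4*(-2 - 5)/(2 - 5) + 312*1216 = 4*(-7)/(-3) + 379392 = 4*(-⅓)*(-7) + 379392 = 28/3 + 379392 = 1138204/3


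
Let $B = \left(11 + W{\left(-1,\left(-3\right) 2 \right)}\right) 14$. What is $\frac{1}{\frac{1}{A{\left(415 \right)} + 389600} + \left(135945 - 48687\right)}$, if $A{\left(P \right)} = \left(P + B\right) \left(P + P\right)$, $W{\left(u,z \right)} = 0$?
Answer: $\frac{861870}{75205052461} \approx 1.146 \cdot 10^{-5}$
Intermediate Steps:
$B = 154$ ($B = \left(11 + 0\right) 14 = 11 \cdot 14 = 154$)
$A{\left(P \right)} = 2 P \left(154 + P\right)$ ($A{\left(P \right)} = \left(P + 154\right) \left(P + P\right) = \left(154 + P\right) 2 P = 2 P \left(154 + P\right)$)
$\frac{1}{\frac{1}{A{\left(415 \right)} + 389600} + \left(135945 - 48687\right)} = \frac{1}{\frac{1}{2 \cdot 415 \left(154 + 415\right) + 389600} + \left(135945 - 48687\right)} = \frac{1}{\frac{1}{2 \cdot 415 \cdot 569 + 389600} + 87258} = \frac{1}{\frac{1}{472270 + 389600} + 87258} = \frac{1}{\frac{1}{861870} + 87258} = \frac{1}{\frac{75205052461}{861870}} = \frac{861870}{75205052461}$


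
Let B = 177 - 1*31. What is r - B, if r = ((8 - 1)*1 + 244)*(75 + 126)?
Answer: 50305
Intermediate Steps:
B = 146 (B = 177 - 31 = 146)
r = 50451 (r = (7*1 + 244)*201 = (7 + 244)*201 = 251*201 = 50451)
r - B = 50451 - 1*146 = 50451 - 146 = 50305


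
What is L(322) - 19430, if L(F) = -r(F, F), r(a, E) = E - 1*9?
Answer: -19743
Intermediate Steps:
r(a, E) = -9 + E (r(a, E) = E - 9 = -9 + E)
L(F) = 9 - F (L(F) = -(-9 + F) = 9 - F)
L(322) - 19430 = (9 - 1*322) - 19430 = (9 - 322) - 19430 = -313 - 19430 = -19743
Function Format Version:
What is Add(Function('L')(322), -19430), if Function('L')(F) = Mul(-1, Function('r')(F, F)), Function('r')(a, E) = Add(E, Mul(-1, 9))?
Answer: -19743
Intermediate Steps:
Function('r')(a, E) = Add(-9, E) (Function('r')(a, E) = Add(E, -9) = Add(-9, E))
Function('L')(F) = Add(9, Mul(-1, F)) (Function('L')(F) = Mul(-1, Add(-9, F)) = Add(9, Mul(-1, F)))
Add(Function('L')(322), -19430) = Add(Add(9, Mul(-1, 322)), -19430) = Add(Add(9, -322), -19430) = Add(-313, -19430) = -19743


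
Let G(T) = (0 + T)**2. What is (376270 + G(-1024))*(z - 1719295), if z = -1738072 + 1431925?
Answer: -2885942931932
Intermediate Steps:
z = -306147
G(T) = T**2
(376270 + G(-1024))*(z - 1719295) = (376270 + (-1024)**2)*(-306147 - 1719295) = (376270 + 1048576)*(-2025442) = 1424846*(-2025442) = -2885942931932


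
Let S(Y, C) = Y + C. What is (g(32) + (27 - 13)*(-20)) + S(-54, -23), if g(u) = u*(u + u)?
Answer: 1691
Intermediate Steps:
g(u) = 2*u² (g(u) = u*(2*u) = 2*u²)
S(Y, C) = C + Y
(g(32) + (27 - 13)*(-20)) + S(-54, -23) = (2*32² + (27 - 13)*(-20)) + (-23 - 54) = (2*1024 + 14*(-20)) - 77 = (2048 - 280) - 77 = 1768 - 77 = 1691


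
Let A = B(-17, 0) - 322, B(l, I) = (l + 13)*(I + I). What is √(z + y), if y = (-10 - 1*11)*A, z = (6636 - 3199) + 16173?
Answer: 2*√6593 ≈ 162.39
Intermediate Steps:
B(l, I) = 2*I*(13 + l) (B(l, I) = (13 + l)*(2*I) = 2*I*(13 + l))
A = -322 (A = 2*0*(13 - 17) - 322 = 2*0*(-4) - 322 = 0 - 322 = -322)
z = 19610 (z = 3437 + 16173 = 19610)
y = 6762 (y = (-10 - 1*11)*(-322) = (-10 - 11)*(-322) = -21*(-322) = 6762)
√(z + y) = √(19610 + 6762) = √26372 = 2*√6593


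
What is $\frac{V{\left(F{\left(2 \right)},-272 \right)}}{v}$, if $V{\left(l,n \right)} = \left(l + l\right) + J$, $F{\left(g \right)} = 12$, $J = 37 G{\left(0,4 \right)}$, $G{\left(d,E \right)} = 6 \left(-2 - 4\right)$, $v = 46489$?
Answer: $- \frac{1308}{46489} \approx -0.028136$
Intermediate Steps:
$G{\left(d,E \right)} = -36$ ($G{\left(d,E \right)} = 6 \left(-6\right) = -36$)
$J = -1332$ ($J = 37 \left(-36\right) = -1332$)
$V{\left(l,n \right)} = -1332 + 2 l$ ($V{\left(l,n \right)} = \left(l + l\right) - 1332 = 2 l - 1332 = -1332 + 2 l$)
$\frac{V{\left(F{\left(2 \right)},-272 \right)}}{v} = \frac{-1332 + 2 \cdot 12}{46489} = \left(-1332 + 24\right) \frac{1}{46489} = \left(-1308\right) \frac{1}{46489} = - \frac{1308}{46489}$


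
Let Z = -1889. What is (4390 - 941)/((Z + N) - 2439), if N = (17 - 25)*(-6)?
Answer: -3449/4280 ≈ -0.80584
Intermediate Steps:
N = 48 (N = -8*(-6) = 48)
(4390 - 941)/((Z + N) - 2439) = (4390 - 941)/((-1889 + 48) - 2439) = 3449/(-1841 - 2439) = 3449/(-4280) = 3449*(-1/4280) = -3449/4280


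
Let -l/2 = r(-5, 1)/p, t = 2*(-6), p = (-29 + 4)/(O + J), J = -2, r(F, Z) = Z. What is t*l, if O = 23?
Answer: -504/25 ≈ -20.160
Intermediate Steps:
p = -25/21 (p = (-29 + 4)/(23 - 2) = -25/21 ≈ -1.1905)
t = -12
l = 42/25 (l = -2/(-25/21) = -2*(-21)/25 = -2*(-21/25) = 42/25 ≈ 1.6800)
t*l = -12*42/25 = -504/25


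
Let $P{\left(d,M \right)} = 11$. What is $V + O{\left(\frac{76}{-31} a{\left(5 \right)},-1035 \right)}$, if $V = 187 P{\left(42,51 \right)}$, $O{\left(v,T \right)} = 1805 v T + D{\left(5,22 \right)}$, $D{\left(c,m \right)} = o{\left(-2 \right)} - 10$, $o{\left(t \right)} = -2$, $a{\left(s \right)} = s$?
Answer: $\frac{709969895}{31} \approx 2.2902 \cdot 10^{7}$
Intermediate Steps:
$D{\left(c,m \right)} = -12$ ($D{\left(c,m \right)} = -2 - 10 = -12$)
$O{\left(v,T \right)} = -12 + 1805 T v$ ($O{\left(v,T \right)} = 1805 v T - 12 = 1805 T v - 12 = -12 + 1805 T v$)
$V = 2057$ ($V = 187 \cdot 11 = 2057$)
$V + O{\left(\frac{76}{-31} a{\left(5 \right)},-1035 \right)} = 2057 - \left(12 + 1868175 \frac{76}{-31} \cdot 5\right) = 2057 - \left(12 + 1868175 \cdot 76 \left(- \frac{1}{31}\right) 5\right) = 2057 - \left(12 + 1868175 \left(\left(- \frac{76}{31}\right) 5\right)\right) = 2057 - \left(12 + 1868175 \left(- \frac{380}{31}\right)\right) = 2057 + \left(-12 + \frac{709906500}{31}\right) = 2057 + \frac{709906128}{31} = \frac{709969895}{31}$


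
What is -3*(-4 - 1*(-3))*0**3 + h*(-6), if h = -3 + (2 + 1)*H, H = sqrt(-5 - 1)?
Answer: 18 - 18*I*sqrt(6) ≈ 18.0 - 44.091*I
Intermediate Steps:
H = I*sqrt(6) (H = sqrt(-6) = I*sqrt(6) ≈ 2.4495*I)
h = -3 + 3*I*sqrt(6) (h = -3 + (2 + 1)*(I*sqrt(6)) = -3 + 3*(I*sqrt(6)) = -3 + 3*I*sqrt(6) ≈ -3.0 + 7.3485*I)
-3*(-4 - 1*(-3))*0**3 + h*(-6) = -3*(-4 - 1*(-3))*0**3 + (-3 + 3*I*sqrt(6))*(-6) = -3*(-4 + 3)*0 + (18 - 18*I*sqrt(6)) = -3*(-1)*0 + (18 - 18*I*sqrt(6)) = 3*0 + (18 - 18*I*sqrt(6)) = 0 + (18 - 18*I*sqrt(6)) = 18 - 18*I*sqrt(6)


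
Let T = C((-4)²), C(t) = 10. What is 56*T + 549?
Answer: 1109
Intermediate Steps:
T = 10
56*T + 549 = 56*10 + 549 = 560 + 549 = 1109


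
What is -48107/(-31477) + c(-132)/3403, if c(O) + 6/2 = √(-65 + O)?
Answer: 163613690/107116231 + I*√197/3403 ≈ 1.5274 + 0.0041245*I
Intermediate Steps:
c(O) = -3 + √(-65 + O)
-48107/(-31477) + c(-132)/3403 = -48107/(-31477) + (-3 + √(-65 - 132))/3403 = -48107*(-1/31477) + (-3 + √(-197))*(1/3403) = 48107/31477 + (-3 + I*√197)*(1/3403) = 48107/31477 + (-3/3403 + I*√197/3403) = 163613690/107116231 + I*√197/3403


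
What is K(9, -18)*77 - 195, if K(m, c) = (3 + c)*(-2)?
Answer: 2115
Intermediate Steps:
K(m, c) = -6 - 2*c
K(9, -18)*77 - 195 = (-6 - 2*(-18))*77 - 195 = (-6 + 36)*77 - 195 = 30*77 - 195 = 2310 - 195 = 2115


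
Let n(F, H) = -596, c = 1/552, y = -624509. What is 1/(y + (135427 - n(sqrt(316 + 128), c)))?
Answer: -1/488486 ≈ -2.0471e-6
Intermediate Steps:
c = 1/552 ≈ 0.0018116
1/(y + (135427 - n(sqrt(316 + 128), c))) = 1/(-624509 + (135427 - 1*(-596))) = 1/(-624509 + (135427 + 596)) = 1/(-624509 + 136023) = 1/(-488486) = -1/488486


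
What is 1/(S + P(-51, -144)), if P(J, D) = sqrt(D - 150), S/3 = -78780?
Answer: -39390/9309432649 - 7*I*sqrt(6)/55856595894 ≈ -4.2312e-6 - 3.0697e-10*I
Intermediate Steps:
S = -236340 (S = 3*(-78780) = -236340)
P(J, D) = sqrt(-150 + D)
1/(S + P(-51, -144)) = 1/(-236340 + sqrt(-150 - 144)) = 1/(-236340 + sqrt(-294)) = 1/(-236340 + 7*I*sqrt(6))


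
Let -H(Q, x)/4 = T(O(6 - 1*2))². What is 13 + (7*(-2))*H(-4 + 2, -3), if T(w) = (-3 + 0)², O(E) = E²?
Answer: 4549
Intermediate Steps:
T(w) = 9 (T(w) = (-3)² = 9)
H(Q, x) = -324 (H(Q, x) = -4*9² = -4*81 = -324)
13 + (7*(-2))*H(-4 + 2, -3) = 13 + (7*(-2))*(-324) = 13 - 14*(-324) = 13 + 4536 = 4549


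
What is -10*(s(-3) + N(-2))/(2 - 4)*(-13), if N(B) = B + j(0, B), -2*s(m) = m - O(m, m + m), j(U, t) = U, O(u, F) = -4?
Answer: 325/2 ≈ 162.50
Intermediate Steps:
s(m) = -2 - m/2 (s(m) = -(m - 1*(-4))/2 = -(m + 4)/2 = -(4 + m)/2 = -2 - m/2)
N(B) = B (N(B) = B + 0 = B)
-10*(s(-3) + N(-2))/(2 - 4)*(-13) = -10*((-2 - ½*(-3)) - 2)/(2 - 4)*(-13) = -10*((-2 + 3/2) - 2)/(-2)*(-13) = -10*(-½ - 2)*(-1)/2*(-13) = -(-25)*(-1)/2*(-13) = -10*5/4*(-13) = -25/2*(-13) = 325/2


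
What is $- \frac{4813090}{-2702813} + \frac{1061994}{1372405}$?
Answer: $\frac{9475879970572}{3709354075265} \approx 2.5546$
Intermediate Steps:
$- \frac{4813090}{-2702813} + \frac{1061994}{1372405} = \left(-4813090\right) \left(- \frac{1}{2702813}\right) + 1061994 \cdot \frac{1}{1372405} = \frac{4813090}{2702813} + \frac{1061994}{1372405} = \frac{9475879970572}{3709354075265}$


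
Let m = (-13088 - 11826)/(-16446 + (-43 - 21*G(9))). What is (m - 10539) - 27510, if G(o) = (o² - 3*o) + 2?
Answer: -672110671/17665 ≈ -38048.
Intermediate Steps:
G(o) = 2 + o² - 3*o
m = 24914/17665 (m = (-13088 - 11826)/(-16446 + (-43 - 21*(2 + 9² - 3*9))) = -24914/(-16446 + (-43 - 21*(2 + 81 - 27))) = -24914/(-16446 + (-43 - 21*56)) = -24914/(-16446 + (-43 - 1176)) = -24914/(-16446 - 1219) = -24914/(-17665) = -24914*(-1/17665) = 24914/17665 ≈ 1.4104)
(m - 10539) - 27510 = (24914/17665 - 10539) - 27510 = -186146521/17665 - 27510 = -672110671/17665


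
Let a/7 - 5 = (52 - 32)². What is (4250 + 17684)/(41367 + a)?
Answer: 10967/22101 ≈ 0.49622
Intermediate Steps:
a = 2835 (a = 35 + 7*(52 - 32)² = 35 + 7*20² = 35 + 7*400 = 35 + 2800 = 2835)
(4250 + 17684)/(41367 + a) = (4250 + 17684)/(41367 + 2835) = 21934/44202 = 21934*(1/44202) = 10967/22101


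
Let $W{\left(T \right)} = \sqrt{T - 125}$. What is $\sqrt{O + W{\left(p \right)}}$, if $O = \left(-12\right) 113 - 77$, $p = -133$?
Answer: $\sqrt{-1433 + i \sqrt{258}} \approx 0.2122 + 37.856 i$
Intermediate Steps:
$O = -1433$ ($O = -1356 - 77 = -1433$)
$W{\left(T \right)} = \sqrt{-125 + T}$
$\sqrt{O + W{\left(p \right)}} = \sqrt{-1433 + \sqrt{-125 - 133}} = \sqrt{-1433 + \sqrt{-258}} = \sqrt{-1433 + i \sqrt{258}}$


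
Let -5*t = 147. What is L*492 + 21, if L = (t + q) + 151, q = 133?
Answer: 626421/5 ≈ 1.2528e+5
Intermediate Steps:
t = -147/5 (t = -⅕*147 = -147/5 ≈ -29.400)
L = 1273/5 (L = (-147/5 + 133) + 151 = 518/5 + 151 = 1273/5 ≈ 254.60)
L*492 + 21 = (1273/5)*492 + 21 = 626316/5 + 21 = 626421/5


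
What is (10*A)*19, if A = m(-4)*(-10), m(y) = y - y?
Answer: 0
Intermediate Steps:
m(y) = 0
A = 0 (A = 0*(-10) = 0)
(10*A)*19 = (10*0)*19 = 0*19 = 0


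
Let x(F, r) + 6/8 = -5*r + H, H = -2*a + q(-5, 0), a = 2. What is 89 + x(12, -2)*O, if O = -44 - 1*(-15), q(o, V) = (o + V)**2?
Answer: -3153/4 ≈ -788.25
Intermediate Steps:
q(o, V) = (V + o)**2
H = 21 (H = -2*2 + (0 - 5)**2 = -4 + (-5)**2 = -4 + 25 = 21)
O = -29 (O = -44 + 15 = -29)
x(F, r) = 81/4 - 5*r (x(F, r) = -3/4 + (-5*r + 21) = -3/4 + (21 - 5*r) = 81/4 - 5*r)
89 + x(12, -2)*O = 89 + (81/4 - 5*(-2))*(-29) = 89 + (81/4 + 10)*(-29) = 89 + (121/4)*(-29) = 89 - 3509/4 = -3153/4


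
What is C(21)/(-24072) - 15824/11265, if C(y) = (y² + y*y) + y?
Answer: -130362541/90390360 ≈ -1.4422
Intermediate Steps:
C(y) = y + 2*y² (C(y) = (y² + y²) + y = 2*y² + y = y + 2*y²)
C(21)/(-24072) - 15824/11265 = (21*(1 + 2*21))/(-24072) - 15824/11265 = (21*(1 + 42))*(-1/24072) - 15824*1/11265 = (21*43)*(-1/24072) - 15824/11265 = 903*(-1/24072) - 15824/11265 = -301/8024 - 15824/11265 = -130362541/90390360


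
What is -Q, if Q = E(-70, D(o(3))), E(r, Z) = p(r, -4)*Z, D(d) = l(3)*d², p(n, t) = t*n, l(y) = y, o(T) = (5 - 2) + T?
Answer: -30240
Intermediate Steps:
o(T) = 3 + T
p(n, t) = n*t
D(d) = 3*d²
E(r, Z) = -4*Z*r (E(r, Z) = (r*(-4))*Z = (-4*r)*Z = -4*Z*r)
Q = 30240 (Q = -4*3*(3 + 3)²*(-70) = -4*3*6²*(-70) = -4*3*36*(-70) = -4*108*(-70) = 30240)
-Q = -1*30240 = -30240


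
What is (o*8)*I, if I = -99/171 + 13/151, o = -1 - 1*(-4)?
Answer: -33936/2869 ≈ -11.829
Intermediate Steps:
o = 3 (o = -1 + 4 = 3)
I = -1414/2869 (I = -99*1/171 + 13*(1/151) = -11/19 + 13/151 = -1414/2869 ≈ -0.49285)
(o*8)*I = (3*8)*(-1414/2869) = 24*(-1414/2869) = -33936/2869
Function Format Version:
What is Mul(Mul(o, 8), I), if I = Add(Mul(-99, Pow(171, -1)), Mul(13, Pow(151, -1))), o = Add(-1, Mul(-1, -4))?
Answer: Rational(-33936, 2869) ≈ -11.829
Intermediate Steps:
o = 3 (o = Add(-1, 4) = 3)
I = Rational(-1414, 2869) (I = Add(Mul(-99, Rational(1, 171)), Mul(13, Rational(1, 151))) = Add(Rational(-11, 19), Rational(13, 151)) = Rational(-1414, 2869) ≈ -0.49285)
Mul(Mul(o, 8), I) = Mul(Mul(3, 8), Rational(-1414, 2869)) = Mul(24, Rational(-1414, 2869)) = Rational(-33936, 2869)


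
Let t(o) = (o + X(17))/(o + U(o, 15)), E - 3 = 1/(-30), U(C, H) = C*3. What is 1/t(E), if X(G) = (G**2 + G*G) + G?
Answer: 356/17939 ≈ 0.019845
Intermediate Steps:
X(G) = G + 2*G**2 (X(G) = (G**2 + G**2) + G = 2*G**2 + G = G + 2*G**2)
U(C, H) = 3*C
E = 89/30 (E = 3 + 1/(-30) = 3 - 1/30 = 89/30 ≈ 2.9667)
t(o) = (595 + o)/(4*o) (t(o) = (o + 17*(1 + 2*17))/(o + 3*o) = (o + 17*(1 + 34))/((4*o)) = (o + 17*35)*(1/(4*o)) = (o + 595)*(1/(4*o)) = (595 + o)*(1/(4*o)) = (595 + o)/(4*o))
1/t(E) = 1/((595 + 89/30)/(4*(89/30))) = 1/((1/4)*(30/89)*(17939/30)) = 1/(17939/356) = 356/17939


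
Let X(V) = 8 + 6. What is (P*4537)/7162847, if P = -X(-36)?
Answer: -63518/7162847 ≈ -0.0088677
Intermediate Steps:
X(V) = 14
P = -14 (P = -1*14 = -14)
(P*4537)/7162847 = -14*4537/7162847 = -63518*1/7162847 = -63518/7162847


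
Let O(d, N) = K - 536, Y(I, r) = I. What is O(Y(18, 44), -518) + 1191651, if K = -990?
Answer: 1190125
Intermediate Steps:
O(d, N) = -1526 (O(d, N) = -990 - 536 = -1526)
O(Y(18, 44), -518) + 1191651 = -1526 + 1191651 = 1190125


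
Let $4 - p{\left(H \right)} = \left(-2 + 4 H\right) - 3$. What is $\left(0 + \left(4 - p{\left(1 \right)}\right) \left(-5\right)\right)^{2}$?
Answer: $25$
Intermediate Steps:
$p{\left(H \right)} = 9 - 4 H$ ($p{\left(H \right)} = 4 - \left(\left(-2 + 4 H\right) - 3\right) = 4 - \left(-5 + 4 H\right) = 9 - 4 H$)
$\left(0 + \left(4 - p{\left(1 \right)}\right) \left(-5\right)\right)^{2} = \left(0 + \left(4 - \left(9 - 4\right)\right) \left(-5\right)\right)^{2} = \left(0 + \left(4 - 5\right) \left(-5\right)\right)^{2} = \left(0 - -5\right)^{2} = \left(0 + 5\right)^{2} = 5^{2} = 25$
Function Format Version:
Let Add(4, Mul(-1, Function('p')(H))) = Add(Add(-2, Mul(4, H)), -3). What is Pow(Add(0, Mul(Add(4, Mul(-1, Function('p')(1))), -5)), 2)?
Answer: 25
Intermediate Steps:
Function('p')(H) = Add(9, Mul(-4, H)) (Function('p')(H) = Add(4, Mul(-1, Add(Add(-2, Mul(4, H)), -3))) = Add(4, Mul(-1, Add(-5, Mul(4, H)))) = Add(4, Add(5, Mul(-4, H))) = Add(9, Mul(-4, H)))
Pow(Add(0, Mul(Add(4, Mul(-1, Function('p')(1))), -5)), 2) = Pow(Add(0, Mul(Add(4, Mul(-1, Add(9, Mul(-4, 1)))), -5)), 2) = Pow(Add(0, Mul(Add(4, Mul(-1, Add(9, -4))), -5)), 2) = Pow(Add(0, Mul(Add(4, Mul(-1, 5)), -5)), 2) = Pow(Add(0, Mul(Add(4, -5), -5)), 2) = Pow(Add(0, Mul(-1, -5)), 2) = Pow(Add(0, 5), 2) = Pow(5, 2) = 25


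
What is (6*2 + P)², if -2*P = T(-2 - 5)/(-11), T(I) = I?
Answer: 66049/484 ≈ 136.46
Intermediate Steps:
P = -7/22 (P = -(-2 - 5)/(2*(-11)) = -(-7)*(-1)/(2*11) = -½*7/11 = -7/22 ≈ -0.31818)
(6*2 + P)² = (6*2 - 7/22)² = (12 - 7/22)² = (257/22)² = 66049/484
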